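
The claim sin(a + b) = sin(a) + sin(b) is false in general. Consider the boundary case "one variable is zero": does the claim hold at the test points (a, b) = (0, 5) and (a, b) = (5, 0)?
At (0, 5): LHS = sin(5) ≈ -0.9589, RHS = sin(5) ≈ -0.9589 → equal
At (5, 0): LHS = sin(5) ≈ -0.9589, RHS = sin(5) ≈ -0.9589 → equal

So the claim does hold at both of these boundary points, even though it is not an identity.

Answer: Yes, holds at both test points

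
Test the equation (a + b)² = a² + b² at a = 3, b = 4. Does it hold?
Substituting a = 3, b = 4:

LHS = (3 + 4)² = 49
RHS = 3² + 4² = 25

LHS ≠ RHS, so the equation does not hold at this point.

Answer: Fails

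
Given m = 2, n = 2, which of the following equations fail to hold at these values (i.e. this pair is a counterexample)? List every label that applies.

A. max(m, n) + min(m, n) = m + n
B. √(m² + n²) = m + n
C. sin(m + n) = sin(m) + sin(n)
B, C

Evaluating each claim at the given values:
A. LHS = 4, RHS = 4 → holds here (LHS = RHS)
B. LHS = 2·√(2) ≈ 2.828, RHS = 4 → fails here (LHS ≠ RHS)
C. LHS = sin(4) ≈ -0.7568, RHS = 2·sin(2) ≈ 1.819 → fails here (LHS ≠ RHS)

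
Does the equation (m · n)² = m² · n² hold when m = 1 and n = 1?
Substituting m = 1, n = 1:

LHS = (1 · 1)² = 1
RHS = 1² · 1² = 1

LHS = RHS, so the equation holds at this point.

Answer: Holds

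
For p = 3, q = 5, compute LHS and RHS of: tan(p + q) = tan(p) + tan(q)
LHS = tan(3 + 5) = tan(8) ≈ -6.8
RHS = tan(3) + tan(5) ≈ -3.523

LHS ≠ RHS (they differ by about 3.277), so the equation does not hold here.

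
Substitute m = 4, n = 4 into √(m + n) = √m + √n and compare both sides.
LHS = √(4 + 4) = 2·√(2) ≈ 2.828
RHS = √4 + √4 = 4

LHS ≠ RHS (they differ by about 1.172), so the equation does not hold here.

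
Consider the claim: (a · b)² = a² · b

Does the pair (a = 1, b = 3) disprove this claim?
Yes

Substituting a = 1, b = 3:
LHS = (1 · 3)² = 9
RHS = 1² · 3 = 3

Since LHS ≠ RHS, this pair disproves the claim.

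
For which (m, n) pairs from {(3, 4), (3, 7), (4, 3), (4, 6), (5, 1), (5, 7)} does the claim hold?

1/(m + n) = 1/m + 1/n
Testing each pair:
(3, 4): LHS = 1/7, RHS = 7/12 → fails
(3, 7): LHS = 1/10, RHS = 10/21 → fails
(4, 3): LHS = 1/7, RHS = 7/12 → fails
(4, 6): LHS = 1/10, RHS = 5/12 → fails
(5, 1): LHS = 1/6, RHS = 6/5 → fails
(5, 7): LHS = 1/12, RHS = 12/35 → fails

No pair satisfies the claim.

Answer: None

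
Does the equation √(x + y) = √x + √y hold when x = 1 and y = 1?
Substituting x = 1, y = 1:

LHS = √(1 + 1) = √(2) ≈ 1.414
RHS = √1 + √1 = 2

LHS ≠ RHS, so the equation does not hold at this point.

Answer: Fails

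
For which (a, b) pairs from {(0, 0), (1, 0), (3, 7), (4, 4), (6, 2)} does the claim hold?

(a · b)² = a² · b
Testing each pair:
(0, 0): LHS = 0, RHS = 0 → holds
(1, 0): LHS = 0, RHS = 0 → holds
(3, 7): LHS = 441, RHS = 63 → fails
(4, 4): LHS = 256, RHS = 64 → fails
(6, 2): LHS = 144, RHS = 72 → fails

2 of 5 pairs satisfy the claim.

Answer: (0, 0), (1, 0)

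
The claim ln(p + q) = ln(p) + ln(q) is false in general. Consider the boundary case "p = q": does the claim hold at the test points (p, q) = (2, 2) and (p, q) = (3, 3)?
Only at (2, 2)

At (2, 2): LHS = ln(4) ≈ 1.386, RHS = 2·ln(2) ≈ 1.386 → equal
At (3, 3): LHS = ln(6) ≈ 1.792 ≠ RHS = 2·ln(3) ≈ 2.197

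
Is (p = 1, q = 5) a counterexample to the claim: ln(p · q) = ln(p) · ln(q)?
Yes

Substituting p = 1, q = 5:
LHS = ln(1 · 5) = ln(5) ≈ 1.609
RHS = ln(1) · ln(5) = 0

Since LHS ≠ RHS, this pair disproves the claim.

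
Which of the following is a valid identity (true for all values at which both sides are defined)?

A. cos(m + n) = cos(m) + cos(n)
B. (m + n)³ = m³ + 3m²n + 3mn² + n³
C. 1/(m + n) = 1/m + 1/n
B

A: fails at (4, 5) — LHS = cos(9) ≈ -0.9111, RHS = cos(4) + cos(5) ≈ -0.37.
B: holds — e.g. at (1, 1), both sides equal 8.
C: fails at (3, 3) — LHS = 1/6, RHS = 2/3.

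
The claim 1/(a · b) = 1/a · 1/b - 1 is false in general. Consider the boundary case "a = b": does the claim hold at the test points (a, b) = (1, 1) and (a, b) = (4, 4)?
At (1, 1): LHS = 1 ≠ RHS = 0
At (4, 4): LHS = 1/16 ≠ RHS = -15/16

Answer: No, fails at both test points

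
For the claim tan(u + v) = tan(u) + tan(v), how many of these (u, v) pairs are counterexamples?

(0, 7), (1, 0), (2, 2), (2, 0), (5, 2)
2

Testing each pair:
(0, 7): LHS = tan(7) ≈ 0.8714, RHS = tan(7) ≈ 0.8714 → satisfies claim
(1, 0): LHS = tan(1) ≈ 1.557, RHS = tan(1) ≈ 1.557 → satisfies claim
(2, 2): LHS = tan(4) ≈ 1.158, RHS = 2·tan(2) ≈ -4.37 → counterexample
(2, 0): LHS = tan(2) ≈ -2.185, RHS = tan(2) ≈ -2.185 → satisfies claim
(5, 2): LHS = tan(7) ≈ 0.8714, RHS = tan(5) + tan(2) ≈ -5.566 → counterexample

That makes 2 counterexamples.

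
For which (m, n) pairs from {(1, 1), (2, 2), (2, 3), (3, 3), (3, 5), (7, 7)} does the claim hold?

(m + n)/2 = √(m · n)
(1, 1), (2, 2), (3, 3), (7, 7)

Testing each pair:
(1, 1): LHS = 1, RHS = 1 → holds
(2, 2): LHS = 2, RHS = 2 → holds
(2, 3): LHS = 5/2, RHS = √(6) ≈ 2.449 → fails
(3, 3): LHS = 3, RHS = 3 → holds
(3, 5): LHS = 4, RHS = √(15) ≈ 3.873 → fails
(7, 7): LHS = 7, RHS = 7 → holds

4 of 6 pairs satisfy the claim.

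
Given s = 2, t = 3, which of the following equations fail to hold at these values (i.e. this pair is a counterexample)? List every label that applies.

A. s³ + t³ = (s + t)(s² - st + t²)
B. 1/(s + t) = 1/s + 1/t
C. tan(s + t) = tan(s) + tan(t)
B, C

Evaluating each claim at the given values:
A. LHS = 35, RHS = 35 → holds here (LHS = RHS)
B. LHS = 1/5, RHS = 5/6 → fails here (LHS ≠ RHS)
C. LHS = tan(5) ≈ -3.381, RHS = tan(2) + tan(3) ≈ -2.328 → fails here (LHS ≠ RHS)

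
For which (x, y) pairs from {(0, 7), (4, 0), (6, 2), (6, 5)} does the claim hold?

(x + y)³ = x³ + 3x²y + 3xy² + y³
Testing each pair:
(0, 7): LHS = 343, RHS = 343 → holds
(4, 0): LHS = 64, RHS = 64 → holds
(6, 2): LHS = 512, RHS = 512 → holds
(6, 5): LHS = 1331, RHS = 1331 → holds

Every pair satisfies the claim.

Answer: All pairs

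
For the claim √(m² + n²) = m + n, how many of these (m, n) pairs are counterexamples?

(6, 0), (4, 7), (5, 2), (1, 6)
3

Testing each pair:
(6, 0): LHS = 6, RHS = 6 → satisfies claim
(4, 7): LHS = √(65) ≈ 8.062, RHS = 11 → counterexample
(5, 2): LHS = √(29) ≈ 5.385, RHS = 7 → counterexample
(1, 6): LHS = √(37) ≈ 6.083, RHS = 7 → counterexample

That makes 3 counterexamples.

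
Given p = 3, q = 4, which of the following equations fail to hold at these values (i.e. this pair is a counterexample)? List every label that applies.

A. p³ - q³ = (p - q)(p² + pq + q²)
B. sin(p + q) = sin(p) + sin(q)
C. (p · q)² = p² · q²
B

Evaluating each claim at the given values:
A. LHS = -37, RHS = -37 → holds here (LHS = RHS)
B. LHS = sin(7) ≈ 0.657, RHS = sin(4) + sin(3) ≈ -0.6157 → fails here (LHS ≠ RHS)
C. LHS = 144, RHS = 144 → holds here (LHS = RHS)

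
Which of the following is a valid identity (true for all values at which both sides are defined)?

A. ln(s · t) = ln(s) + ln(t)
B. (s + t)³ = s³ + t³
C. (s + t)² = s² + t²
A: holds — e.g. at (4, 4), both sides equal ln(16) ≈ 2.773.
B: fails at (1, 5) — LHS = 216, RHS = 126.
C: fails at (1, 3) — LHS = 16, RHS = 10.

Answer: A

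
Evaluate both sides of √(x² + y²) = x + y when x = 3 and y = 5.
LHS = √(3² + 5²) = √(34) ≈ 5.831
RHS = 3 + 5 = 8

LHS ≠ RHS (they differ by about 2.169), so the equation does not hold here.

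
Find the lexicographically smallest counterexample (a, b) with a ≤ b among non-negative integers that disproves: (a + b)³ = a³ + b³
At (0, 4): both sides equal 64, so it holds there.

Substituting (1, 1) into the claim:
LHS = (1 + 1)³ = 8
RHS = 1³ + 1³ = 2

Since LHS ≠ RHS, this pair disproves the claim, and no lexicographically smaller pair (a ≤ b, non-negative integers) does.

For instance (3, 7) is also a counterexample (LHS = 1000, RHS = 370), but it's lexicographically larger.

Answer: (a, b) = (1, 1)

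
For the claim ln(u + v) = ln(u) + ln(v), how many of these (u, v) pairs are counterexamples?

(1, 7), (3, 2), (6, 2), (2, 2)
Testing each pair:
(1, 7): LHS = ln(8) ≈ 2.079, RHS = ln(7) ≈ 1.946 → counterexample
(3, 2): LHS = ln(5) ≈ 1.609, RHS = ln(2) + ln(3) ≈ 1.792 → counterexample
(6, 2): LHS = ln(8) ≈ 2.079, RHS = ln(2) + ln(6) ≈ 2.485 → counterexample
(2, 2): LHS = ln(4) ≈ 1.386, RHS = 2·ln(2) ≈ 1.386 → satisfies claim

That makes 3 counterexamples.

Answer: 3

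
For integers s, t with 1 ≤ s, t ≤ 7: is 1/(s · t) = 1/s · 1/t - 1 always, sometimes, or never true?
The claim fails for every pair in the range. For instance at (s, t) = (1, 2): LHS = 1/2, RHS = -1/2.

Answer: Never true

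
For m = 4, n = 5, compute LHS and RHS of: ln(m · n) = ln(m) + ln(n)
LHS = ln(4 · 5) = ln(20) ≈ 2.996
RHS = ln(4) + ln(5) ≈ 2.996

LHS = RHS: the two sides agree.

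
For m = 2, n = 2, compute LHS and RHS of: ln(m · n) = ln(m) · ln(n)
LHS = ln(2 · 2) = ln(4) ≈ 1.386
RHS = ln(2) · ln(2) = ln(2)² ≈ 0.4805

LHS ≠ RHS (they differ by about 0.9058), so the equation does not hold here.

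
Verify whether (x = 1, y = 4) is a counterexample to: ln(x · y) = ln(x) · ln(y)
Yes

Substituting x = 1, y = 4:
LHS = ln(1 · 4) = ln(4) ≈ 1.386
RHS = ln(1) · ln(4) = 0

Since LHS ≠ RHS, this pair disproves the claim.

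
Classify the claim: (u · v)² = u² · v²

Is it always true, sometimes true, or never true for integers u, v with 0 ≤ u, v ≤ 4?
Always true

The identity holds for every pair in the range. For instance at (u, v) = (2, 3): both sides equal 36.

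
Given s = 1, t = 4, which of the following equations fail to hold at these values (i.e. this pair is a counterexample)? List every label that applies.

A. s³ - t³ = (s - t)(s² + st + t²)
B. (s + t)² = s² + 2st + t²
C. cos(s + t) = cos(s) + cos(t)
Evaluating each claim at the given values:
A. LHS = -63, RHS = -63 → holds here (LHS = RHS)
B. LHS = 25, RHS = 25 → holds here (LHS = RHS)
C. LHS = cos(5) ≈ 0.2837, RHS = cos(4) + cos(1) ≈ -0.1133 → fails here (LHS ≠ RHS)

Answer: C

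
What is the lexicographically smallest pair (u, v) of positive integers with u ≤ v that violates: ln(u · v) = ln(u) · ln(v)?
At (1, 1): both sides equal 0, so it holds there.

Substituting (1, 2) into the claim:
LHS = ln(1 · 2) = ln(2) ≈ 0.6931
RHS = ln(1) · ln(2) = 0

Since LHS ≠ RHS, this pair disproves the claim, and no lexicographically smaller pair (u ≤ v, positive integers) does.

For instance (1, 4) is also a counterexample (LHS = ln(4) ≈ 1.386, RHS = 0), but it's lexicographically larger.

Answer: (u, v) = (1, 2)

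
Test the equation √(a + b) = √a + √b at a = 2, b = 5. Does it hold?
Fails

Substituting a = 2, b = 5:

LHS = √(2 + 5) = √(7) ≈ 2.646
RHS = √2 + √5 = √(2) + √(5) ≈ 3.65

LHS ≠ RHS, so the equation does not hold at this point.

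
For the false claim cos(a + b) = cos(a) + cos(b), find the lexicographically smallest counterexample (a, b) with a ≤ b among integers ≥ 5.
Substituting (5, 5) into the claim:
LHS = cos(5 + 5) = cos(10) ≈ -0.8391
RHS = cos(5) + cos(5) = 2·cos(5) ≈ 0.5673

Since LHS ≠ RHS, this pair disproves the claim, and no lexicographically smaller pair (a ≤ b, integers ≥ 5) does.

For instance (9, 11) is also a counterexample (LHS = cos(20) ≈ 0.4081, RHS = cos(9) + cos(11) ≈ -0.9067), but it's lexicographically larger.

Answer: (a, b) = (5, 5)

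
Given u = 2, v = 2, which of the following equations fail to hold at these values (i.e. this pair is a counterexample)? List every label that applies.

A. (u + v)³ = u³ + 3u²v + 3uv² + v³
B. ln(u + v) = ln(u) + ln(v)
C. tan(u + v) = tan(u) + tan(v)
Evaluating each claim at the given values:
A. LHS = 64, RHS = 64 → holds here (LHS = RHS)
B. LHS = ln(4) ≈ 1.386, RHS = 2·ln(2) ≈ 1.386 → holds here (LHS = RHS)
C. LHS = tan(4) ≈ 1.158, RHS = 2·tan(2) ≈ -4.37 → fails here (LHS ≠ RHS)

Answer: C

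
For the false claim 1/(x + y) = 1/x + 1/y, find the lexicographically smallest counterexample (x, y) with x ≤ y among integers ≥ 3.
Substituting (3, 3) into the claim:
LHS = 1/(3 + 3) = 1/6
RHS = 1/3 + 1/3 = 2/3

Since LHS ≠ RHS, this pair disproves the claim, and no lexicographically smaller pair (x ≤ y, integers ≥ 3) does.

For instance (5, 7) is also a counterexample (LHS = 1/12, RHS = 12/35), but it's lexicographically larger.

Answer: (x, y) = (3, 3)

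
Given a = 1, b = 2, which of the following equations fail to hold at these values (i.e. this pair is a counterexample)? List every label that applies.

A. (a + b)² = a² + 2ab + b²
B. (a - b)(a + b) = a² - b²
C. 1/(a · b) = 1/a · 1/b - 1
C

Evaluating each claim at the given values:
A. LHS = 9, RHS = 9 → holds here (LHS = RHS)
B. LHS = -3, RHS = -3 → holds here (LHS = RHS)
C. LHS = 1/2, RHS = -1/2 → fails here (LHS ≠ RHS)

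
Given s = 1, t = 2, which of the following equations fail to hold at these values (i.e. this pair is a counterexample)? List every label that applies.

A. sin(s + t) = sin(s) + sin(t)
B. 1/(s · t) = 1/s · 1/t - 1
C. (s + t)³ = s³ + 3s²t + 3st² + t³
Evaluating each claim at the given values:
A. LHS = sin(3) ≈ 0.1411, RHS = sin(1) + sin(2) ≈ 1.751 → fails here (LHS ≠ RHS)
B. LHS = 1/2, RHS = -1/2 → fails here (LHS ≠ RHS)
C. LHS = 27, RHS = 27 → holds here (LHS = RHS)

Answer: A, B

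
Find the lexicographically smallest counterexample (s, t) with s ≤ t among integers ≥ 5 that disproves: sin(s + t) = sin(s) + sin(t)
(s, t) = (5, 5)

Substituting (5, 5) into the claim:
LHS = sin(5 + 5) = sin(10) ≈ -0.544
RHS = sin(5) + sin(5) = 2·sin(5) ≈ -1.918

Since LHS ≠ RHS, this pair disproves the claim, and no lexicographically smaller pair (s ≤ t, integers ≥ 5) does.

For instance (6, 12) is also a counterexample (LHS = sin(18) ≈ -0.751, RHS = sin(12) + sin(6) ≈ -0.816), but it's lexicographically larger.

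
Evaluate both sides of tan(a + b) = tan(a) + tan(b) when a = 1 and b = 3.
LHS = tan(1 + 3) = tan(4) ≈ 1.158
RHS = tan(1) + tan(3) ≈ 1.415

LHS ≠ RHS (they differ by about 0.257), so the equation does not hold here.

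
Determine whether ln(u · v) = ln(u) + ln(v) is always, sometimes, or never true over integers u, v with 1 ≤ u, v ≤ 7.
Always true

The identity holds for every pair in the range. For instance at (u, v) = (4, 4): both sides equal ln(16) ≈ 2.773.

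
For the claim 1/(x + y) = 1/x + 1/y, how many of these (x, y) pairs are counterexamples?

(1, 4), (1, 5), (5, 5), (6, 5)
4

Testing each pair:
(1, 4): LHS = 1/5, RHS = 5/4 → counterexample
(1, 5): LHS = 1/6, RHS = 6/5 → counterexample
(5, 5): LHS = 1/10, RHS = 2/5 → counterexample
(6, 5): LHS = 1/11, RHS = 11/30 → counterexample

That makes 4 counterexamples.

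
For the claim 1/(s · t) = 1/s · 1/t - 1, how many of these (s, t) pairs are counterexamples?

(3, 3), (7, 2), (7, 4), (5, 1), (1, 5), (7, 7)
Testing each pair:
(3, 3): LHS = 1/9, RHS = -8/9 → counterexample
(7, 2): LHS = 1/14, RHS = -13/14 → counterexample
(7, 4): LHS = 1/28, RHS = -27/28 → counterexample
(5, 1): LHS = 1/5, RHS = -4/5 → counterexample
(1, 5): LHS = 1/5, RHS = -4/5 → counterexample
(7, 7): LHS = 1/49, RHS = -48/49 → counterexample

That makes 6 counterexamples.

Answer: 6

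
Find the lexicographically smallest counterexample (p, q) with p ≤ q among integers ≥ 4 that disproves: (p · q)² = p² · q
Substituting (4, 4) into the claim:
LHS = (4 · 4)² = 256
RHS = 4² · 4 = 64

Since LHS ≠ RHS, this pair disproves the claim, and no lexicographically smaller pair (p ≤ q, integers ≥ 4) does.

For instance (8, 9) is also a counterexample (LHS = 5184, RHS = 576), but it's lexicographically larger.

Answer: (p, q) = (4, 4)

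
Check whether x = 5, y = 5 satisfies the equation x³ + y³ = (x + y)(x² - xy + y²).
Substituting x = 5, y = 5:

LHS = 5³ + 5³ = 250
RHS = (5 + 5)(5² - 5·5 + 5²) = 250

LHS = RHS, so the equation holds at this point.

Answer: Holds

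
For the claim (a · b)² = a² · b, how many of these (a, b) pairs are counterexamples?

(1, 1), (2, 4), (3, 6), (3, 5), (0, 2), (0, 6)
3

Testing each pair:
(1, 1): LHS = 1, RHS = 1 → satisfies claim
(2, 4): LHS = 64, RHS = 16 → counterexample
(3, 6): LHS = 324, RHS = 54 → counterexample
(3, 5): LHS = 225, RHS = 45 → counterexample
(0, 2): LHS = 0, RHS = 0 → satisfies claim
(0, 6): LHS = 0, RHS = 0 → satisfies claim

That makes 3 counterexamples.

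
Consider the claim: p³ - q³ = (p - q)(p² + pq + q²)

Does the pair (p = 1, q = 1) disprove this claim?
No

Substituting p = 1, q = 1:
LHS = 1³ - 1³ = 0
RHS = (1 - 1)(1² + 1·1 + 1²) = 0

The sides agree, so this pair does not disprove the claim.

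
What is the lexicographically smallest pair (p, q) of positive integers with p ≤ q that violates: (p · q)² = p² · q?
At (1, 1): both sides equal 1, so it holds there.

Substituting (1, 2) into the claim:
LHS = (1 · 2)² = 4
RHS = 1² · 2 = 2

Since LHS ≠ RHS, this pair disproves the claim, and no lexicographically smaller pair (p ≤ q, positive integers) does.

For instance (4, 5) is also a counterexample (LHS = 400, RHS = 80), but it's lexicographically larger.

Answer: (p, q) = (1, 2)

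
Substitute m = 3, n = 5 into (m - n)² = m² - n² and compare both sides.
LHS = (3 - 5)² = 4
RHS = 3² - 5² = -16

LHS ≠ RHS, so the equation does not hold here.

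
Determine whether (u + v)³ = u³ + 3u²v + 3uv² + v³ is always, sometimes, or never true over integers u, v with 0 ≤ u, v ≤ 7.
The identity holds for every pair in the range. For instance at (u, v) = (5, 4): both sides equal 729.

Answer: Always true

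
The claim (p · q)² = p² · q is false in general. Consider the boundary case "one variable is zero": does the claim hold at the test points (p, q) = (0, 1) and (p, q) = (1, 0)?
At (0, 1): LHS = 0, RHS = 0 → equal
At (1, 0): LHS = 0, RHS = 0 → equal

So the claim does hold at both of these boundary points, even though it is not an identity.

Answer: Yes, holds at both test points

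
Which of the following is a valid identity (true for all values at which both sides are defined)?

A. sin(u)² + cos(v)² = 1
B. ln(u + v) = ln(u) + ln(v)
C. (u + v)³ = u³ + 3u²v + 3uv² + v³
C

A: fails at (3, 4) — LHS = sin(3)² + cos(4)² ≈ 0.4472, RHS = 1.
B: fails at (2, 5) — LHS = ln(7) ≈ 1.946, RHS = ln(2) + ln(5) ≈ 2.303.
C: holds — e.g. at (3, 7), both sides equal 1000.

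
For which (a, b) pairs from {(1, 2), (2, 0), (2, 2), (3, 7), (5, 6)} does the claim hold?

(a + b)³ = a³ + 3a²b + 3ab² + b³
All pairs

Testing each pair:
(1, 2): LHS = 27, RHS = 27 → holds
(2, 0): LHS = 8, RHS = 8 → holds
(2, 2): LHS = 64, RHS = 64 → holds
(3, 7): LHS = 1000, RHS = 1000 → holds
(5, 6): LHS = 1331, RHS = 1331 → holds

Every pair satisfies the claim.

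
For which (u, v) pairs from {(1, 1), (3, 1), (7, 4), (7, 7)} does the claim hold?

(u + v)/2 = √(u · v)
Testing each pair:
(1, 1): LHS = 1, RHS = 1 → holds
(3, 1): LHS = 2, RHS = √(3) ≈ 1.732 → fails
(7, 4): LHS = 11/2, RHS = 2·√(7) ≈ 5.292 → fails
(7, 7): LHS = 7, RHS = 7 → holds

2 of 4 pairs satisfy the claim.

Answer: (1, 1), (7, 7)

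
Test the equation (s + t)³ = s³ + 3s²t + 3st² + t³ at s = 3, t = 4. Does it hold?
Holds

Substituting s = 3, t = 4:

LHS = (3 + 4)³ = 343
RHS = 3³ + 3·3²·4 + 3·3·4² + 4³ = 343

LHS = RHS, so the equation holds at this point.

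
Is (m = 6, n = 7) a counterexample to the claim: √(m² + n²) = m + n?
Substituting m = 6, n = 7:
LHS = √(6² + 7²) = √(85) ≈ 9.22
RHS = 6 + 7 = 13

Since LHS ≠ RHS, this pair disproves the claim.

Answer: Yes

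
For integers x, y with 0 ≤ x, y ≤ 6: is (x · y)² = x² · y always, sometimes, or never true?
Sometimes true

It holds at (x, y) = (2, 0) (both sides equal 0), but fails at (x, y) = (6, 2) (LHS = 144, RHS = 72).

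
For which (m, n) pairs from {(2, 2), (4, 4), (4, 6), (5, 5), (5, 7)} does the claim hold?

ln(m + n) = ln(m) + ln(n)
Testing each pair:
(2, 2): LHS = ln(4) ≈ 1.386, RHS = 2·ln(2) ≈ 1.386 → holds
(4, 4): LHS = ln(8) ≈ 2.079, RHS = 2·ln(4) ≈ 2.773 → fails
(4, 6): LHS = ln(10) ≈ 2.303, RHS = ln(4) + ln(6) ≈ 3.178 → fails
(5, 5): LHS = ln(10) ≈ 2.303, RHS = 2·ln(5) ≈ 3.219 → fails
(5, 7): LHS = ln(12) ≈ 2.485, RHS = ln(5) + ln(7) ≈ 3.555 → fails

1 of 5 pairs satisfies the claim.

Answer: (2, 2)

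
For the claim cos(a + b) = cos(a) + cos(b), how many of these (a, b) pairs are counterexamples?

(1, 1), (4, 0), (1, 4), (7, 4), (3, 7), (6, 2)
Testing each pair:
(1, 1): LHS = cos(2) ≈ -0.4161, RHS = 2·cos(1) ≈ 1.081 → counterexample
(4, 0): LHS = cos(4) ≈ -0.6536, RHS = cos(4) + 1 ≈ 0.3464 → counterexample
(1, 4): LHS = cos(5) ≈ 0.2837, RHS = cos(4) + cos(1) ≈ -0.1133 → counterexample
(7, 4): LHS = cos(11) ≈ 0.004426, RHS = cos(4) + cos(7) ≈ 0.1003 → counterexample
(3, 7): LHS = cos(10) ≈ -0.8391, RHS = cos(3) + cos(7) ≈ -0.2361 → counterexample
(6, 2): LHS = cos(8) ≈ -0.1455, RHS = cos(2) + cos(6) ≈ 0.544 → counterexample

That makes 6 counterexamples.

Answer: 6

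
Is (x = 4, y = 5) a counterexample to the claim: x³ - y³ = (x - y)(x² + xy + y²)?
No

Substituting x = 4, y = 5:
LHS = 4³ - 5³ = -61
RHS = (4 - 5)(4² + 4·5 + 5²) = -61

The sides agree, so this pair does not disprove the claim.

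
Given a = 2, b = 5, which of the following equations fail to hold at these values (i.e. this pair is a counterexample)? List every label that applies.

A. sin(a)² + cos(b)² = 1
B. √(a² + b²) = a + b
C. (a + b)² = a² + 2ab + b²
A, B

Evaluating each claim at the given values:
A. LHS = cos(5)² + sin(2)² ≈ 0.9073, RHS = 1 → fails here (LHS ≠ RHS)
B. LHS = √(29) ≈ 5.385, RHS = 7 → fails here (LHS ≠ RHS)
C. LHS = 49, RHS = 49 → holds here (LHS = RHS)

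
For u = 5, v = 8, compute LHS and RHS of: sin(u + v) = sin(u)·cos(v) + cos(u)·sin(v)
LHS = sin(5 + 8) = sin(13) ≈ 0.4202
RHS = sin(5)·cos(8) + cos(5)·sin(8) = sin(5)·cos(8) + sin(8)·cos(5) ≈ 0.4202

LHS = RHS: the two sides agree.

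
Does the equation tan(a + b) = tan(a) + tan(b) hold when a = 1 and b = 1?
Substituting a = 1, b = 1:

LHS = tan(1 + 1) = tan(2) ≈ -2.185
RHS = tan(1) + tan(1) = 2·tan(1) ≈ 3.115

LHS ≠ RHS, so the equation does not hold at this point.

Answer: Fails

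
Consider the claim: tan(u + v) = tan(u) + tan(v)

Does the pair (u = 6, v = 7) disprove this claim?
Substituting u = 6, v = 7:
LHS = tan(6 + 7) = tan(13) ≈ 0.463
RHS = tan(6) + tan(7) ≈ 0.5804

Since LHS ≠ RHS, this pair disproves the claim.

Answer: Yes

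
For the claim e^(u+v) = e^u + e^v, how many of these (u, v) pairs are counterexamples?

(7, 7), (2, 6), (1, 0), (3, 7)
4

Testing each pair:
(7, 7): LHS = e^14 ≈ 1202604.3, RHS = 2·e^7 ≈ 2193 → counterexample
(2, 6): LHS = e^8 ≈ 2981, RHS = e^2 + e^6 ≈ 410.8 → counterexample
(1, 0): LHS = e ≈ 2.718, RHS = 1 + e ≈ 3.718 → counterexample
(3, 7): LHS = e^10 ≈ 22026.5, RHS = e^3 + e^7 ≈ 1117 → counterexample

That makes 4 counterexamples.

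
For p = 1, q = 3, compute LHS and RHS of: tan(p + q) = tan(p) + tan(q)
LHS = tan(1 + 3) = tan(4) ≈ 1.158
RHS = tan(1) + tan(3) ≈ 1.415

LHS ≠ RHS (they differ by about 0.257), so the equation does not hold here.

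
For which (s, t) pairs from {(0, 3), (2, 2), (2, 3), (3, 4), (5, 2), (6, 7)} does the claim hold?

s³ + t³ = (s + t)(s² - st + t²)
Testing each pair:
(0, 3): LHS = 27, RHS = 27 → holds
(2, 2): LHS = 16, RHS = 16 → holds
(2, 3): LHS = 35, RHS = 35 → holds
(3, 4): LHS = 91, RHS = 91 → holds
(5, 2): LHS = 133, RHS = 133 → holds
(6, 7): LHS = 559, RHS = 559 → holds

Every pair satisfies the claim.

Answer: All pairs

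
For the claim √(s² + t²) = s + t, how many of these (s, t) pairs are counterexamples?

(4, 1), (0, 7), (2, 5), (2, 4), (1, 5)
4

Testing each pair:
(4, 1): LHS = √(17) ≈ 4.123, RHS = 5 → counterexample
(0, 7): LHS = 7, RHS = 7 → satisfies claim
(2, 5): LHS = √(29) ≈ 5.385, RHS = 7 → counterexample
(2, 4): LHS = 2·√(5) ≈ 4.472, RHS = 6 → counterexample
(1, 5): LHS = √(26) ≈ 5.099, RHS = 6 → counterexample

That makes 4 counterexamples.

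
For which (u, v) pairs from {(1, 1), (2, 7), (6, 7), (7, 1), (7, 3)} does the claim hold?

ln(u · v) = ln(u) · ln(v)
(1, 1)

Testing each pair:
(1, 1): LHS = 0, RHS = 0 → holds
(2, 7): LHS = ln(14) ≈ 2.639, RHS = ln(2)·ln(7) ≈ 1.349 → fails
(6, 7): LHS = ln(42) ≈ 3.738, RHS = ln(6)·ln(7) ≈ 3.487 → fails
(7, 1): LHS = ln(7) ≈ 1.946, RHS = 0 → fails
(7, 3): LHS = ln(21) ≈ 3.045, RHS = ln(3)·ln(7) ≈ 2.138 → fails

1 of 5 pairs satisfies the claim.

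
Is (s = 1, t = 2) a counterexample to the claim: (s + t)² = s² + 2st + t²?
No

Substituting s = 1, t = 2:
LHS = (1 + 2)² = 9
RHS = 1² + 2·1·2 + 2² = 9

The sides agree, so this pair does not disprove the claim.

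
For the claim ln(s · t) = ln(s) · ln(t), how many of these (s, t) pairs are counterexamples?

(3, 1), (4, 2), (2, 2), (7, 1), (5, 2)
5

Testing each pair:
(3, 1): LHS = ln(3) ≈ 1.099, RHS = 0 → counterexample
(4, 2): LHS = ln(8) ≈ 2.079, RHS = ln(2)·ln(4) ≈ 0.9609 → counterexample
(2, 2): LHS = ln(4) ≈ 1.386, RHS = ln(2)² ≈ 0.4805 → counterexample
(7, 1): LHS = ln(7) ≈ 1.946, RHS = 0 → counterexample
(5, 2): LHS = ln(10) ≈ 2.303, RHS = ln(2)·ln(5) ≈ 1.116 → counterexample

That makes 5 counterexamples.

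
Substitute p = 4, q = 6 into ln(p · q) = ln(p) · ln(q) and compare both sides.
LHS = ln(4 · 6) = ln(24) ≈ 3.178
RHS = ln(4) · ln(6) ≈ 2.484

LHS ≠ RHS (they differ by about 0.6941), so the equation does not hold here.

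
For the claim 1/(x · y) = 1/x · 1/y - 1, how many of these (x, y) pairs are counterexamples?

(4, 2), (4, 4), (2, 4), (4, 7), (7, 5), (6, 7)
6

Testing each pair:
(4, 2): LHS = 1/8, RHS = -7/8 → counterexample
(4, 4): LHS = 1/16, RHS = -15/16 → counterexample
(2, 4): LHS = 1/8, RHS = -7/8 → counterexample
(4, 7): LHS = 1/28, RHS = -27/28 → counterexample
(7, 5): LHS = 1/35, RHS = -34/35 → counterexample
(6, 7): LHS = 1/42, RHS = -41/42 → counterexample

That makes 6 counterexamples.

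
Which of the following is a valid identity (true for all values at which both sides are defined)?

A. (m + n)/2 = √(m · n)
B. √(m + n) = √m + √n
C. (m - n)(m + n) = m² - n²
C

A: fails at (1, 5) — LHS = 3, RHS = √(5) ≈ 2.236.
B: fails at (3, 3) — LHS = √(6) ≈ 2.449, RHS = 2·√(3) ≈ 3.464.
C: holds — e.g. at (1, 5), both sides equal -24.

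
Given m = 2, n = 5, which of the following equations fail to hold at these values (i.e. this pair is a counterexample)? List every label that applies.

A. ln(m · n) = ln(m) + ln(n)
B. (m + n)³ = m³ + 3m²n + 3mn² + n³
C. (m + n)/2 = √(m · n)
C

Evaluating each claim at the given values:
A. LHS = ln(10) ≈ 2.303, RHS = ln(2) + ln(5) ≈ 2.303 → holds here (LHS = RHS)
B. LHS = 343, RHS = 343 → holds here (LHS = RHS)
C. LHS = 7/2, RHS = √(10) ≈ 3.162 → fails here (LHS ≠ RHS)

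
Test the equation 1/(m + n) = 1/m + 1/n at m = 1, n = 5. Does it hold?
Fails

Substituting m = 1, n = 5:

LHS = 1/(1 + 5) = 1/6
RHS = 1/1 + 1/5 = 6/5

LHS ≠ RHS, so the equation does not hold at this point.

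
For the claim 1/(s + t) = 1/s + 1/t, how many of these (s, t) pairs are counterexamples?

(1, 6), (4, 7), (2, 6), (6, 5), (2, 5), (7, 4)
Testing each pair:
(1, 6): LHS = 1/7, RHS = 7/6 → counterexample
(4, 7): LHS = 1/11, RHS = 11/28 → counterexample
(2, 6): LHS = 1/8, RHS = 2/3 → counterexample
(6, 5): LHS = 1/11, RHS = 11/30 → counterexample
(2, 5): LHS = 1/7, RHS = 7/10 → counterexample
(7, 4): LHS = 1/11, RHS = 11/28 → counterexample

That makes 6 counterexamples.

Answer: 6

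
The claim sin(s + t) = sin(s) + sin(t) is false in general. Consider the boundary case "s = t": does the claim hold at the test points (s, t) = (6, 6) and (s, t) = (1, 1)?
At (6, 6): LHS = sin(12) ≈ -0.5366 ≠ RHS = 2·sin(6) ≈ -0.5588
At (1, 1): LHS = sin(2) ≈ 0.9093 ≠ RHS = 2·sin(1) ≈ 1.683

Answer: No, fails at both test points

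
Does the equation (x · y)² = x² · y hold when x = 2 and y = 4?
Fails

Substituting x = 2, y = 4:

LHS = (2 · 4)² = 64
RHS = 2² · 4 = 16

LHS ≠ RHS, so the equation does not hold at this point.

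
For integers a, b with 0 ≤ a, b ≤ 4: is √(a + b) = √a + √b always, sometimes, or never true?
It holds at (a, b) = (4, 0) (both sides equal 2), but fails at (a, b) = (1, 1) (LHS = √(2) ≈ 1.414, RHS = 2).

Answer: Sometimes true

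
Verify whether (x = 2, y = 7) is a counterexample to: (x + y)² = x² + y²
Yes

Substituting x = 2, y = 7:
LHS = (2 + 7)² = 81
RHS = 2² + 7² = 53

Since LHS ≠ RHS, this pair disproves the claim.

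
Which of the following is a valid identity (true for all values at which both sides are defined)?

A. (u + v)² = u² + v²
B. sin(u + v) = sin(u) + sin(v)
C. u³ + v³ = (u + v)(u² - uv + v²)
A: fails at (3, 5) — LHS = 64, RHS = 34.
B: fails at (3, 5) — LHS = sin(8) ≈ 0.9894, RHS = sin(5) + sin(3) ≈ -0.8178.
C: holds — e.g. at (0, 1), both sides equal 1.

Answer: C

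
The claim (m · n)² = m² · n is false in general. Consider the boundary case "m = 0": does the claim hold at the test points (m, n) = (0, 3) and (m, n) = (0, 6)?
At (0, 3): LHS = 0, RHS = 0 → equal
At (0, 6): LHS = 0, RHS = 0 → equal

So the claim does hold at both of these boundary points, even though it is not an identity.

Answer: Yes, holds at both test points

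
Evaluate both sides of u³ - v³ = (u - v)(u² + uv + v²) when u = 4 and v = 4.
LHS = 4³ - 4³ = 0
RHS = (4 - 4)(4² + 4·4 + 4²) = 0

LHS = RHS: the two sides agree.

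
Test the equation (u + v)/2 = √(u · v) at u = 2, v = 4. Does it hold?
Fails

Substituting u = 2, v = 4:

LHS = (2 + 4)/2 = 3
RHS = √(2 · 4) = 2·√(2) ≈ 2.828

LHS ≠ RHS, so the equation does not hold at this point.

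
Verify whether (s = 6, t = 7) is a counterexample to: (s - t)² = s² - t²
Substituting s = 6, t = 7:
LHS = (6 - 7)² = 1
RHS = 6² - 7² = -13

Since LHS ≠ RHS, this pair disproves the claim.

Answer: Yes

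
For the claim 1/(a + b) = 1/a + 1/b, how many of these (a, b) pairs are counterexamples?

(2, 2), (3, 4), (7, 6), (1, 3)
Testing each pair:
(2, 2): LHS = 1/4, RHS = 1 → counterexample
(3, 4): LHS = 1/7, RHS = 7/12 → counterexample
(7, 6): LHS = 1/13, RHS = 13/42 → counterexample
(1, 3): LHS = 1/4, RHS = 4/3 → counterexample

That makes 4 counterexamples.

Answer: 4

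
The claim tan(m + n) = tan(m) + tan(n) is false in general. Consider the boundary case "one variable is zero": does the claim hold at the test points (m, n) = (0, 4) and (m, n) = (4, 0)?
At (0, 4): LHS = tan(4) ≈ 1.158, RHS = tan(4) ≈ 1.158 → equal
At (4, 0): LHS = tan(4) ≈ 1.158, RHS = tan(4) ≈ 1.158 → equal

So the claim does hold at both of these boundary points, even though it is not an identity.

Answer: Yes, holds at both test points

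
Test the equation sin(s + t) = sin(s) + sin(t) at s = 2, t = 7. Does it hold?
Substituting s = 2, t = 7:

LHS = sin(2 + 7) = sin(9) ≈ 0.4121
RHS = sin(2) + sin(7) ≈ 1.566

LHS ≠ RHS, so the equation does not hold at this point.

Answer: Fails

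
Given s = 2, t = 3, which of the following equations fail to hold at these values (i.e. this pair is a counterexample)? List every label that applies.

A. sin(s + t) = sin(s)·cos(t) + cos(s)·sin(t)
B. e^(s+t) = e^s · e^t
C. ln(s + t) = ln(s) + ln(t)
C

Evaluating each claim at the given values:
A. LHS = sin(5) ≈ -0.9589, RHS = sin(2)·cos(3) + sin(3)·cos(2) ≈ -0.9589 → holds here (LHS = RHS)
B. LHS = e^5 ≈ 148.4, RHS = e^5 ≈ 148.4 → holds here (LHS = RHS)
C. LHS = ln(5) ≈ 1.609, RHS = ln(2) + ln(3) ≈ 1.792 → fails here (LHS ≠ RHS)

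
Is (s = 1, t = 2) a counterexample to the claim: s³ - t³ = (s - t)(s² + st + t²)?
No

Substituting s = 1, t = 2:
LHS = 1³ - 2³ = -7
RHS = (1 - 2)(1² + 1·2 + 2²) = -7

The sides agree, so this pair does not disprove the claim.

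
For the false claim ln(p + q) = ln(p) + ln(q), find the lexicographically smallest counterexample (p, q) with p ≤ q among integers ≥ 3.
Substituting (3, 3) into the claim:
LHS = ln(3 + 3) = ln(6) ≈ 1.792
RHS = ln(3) + ln(3) = 2·ln(3) ≈ 2.197

Since LHS ≠ RHS, this pair disproves the claim, and no lexicographically smaller pair (p ≤ q, integers ≥ 3) does.

For instance (5, 6) is also a counterexample (LHS = ln(11) ≈ 2.398, RHS = ln(5) + ln(6) ≈ 3.401), but it's lexicographically larger.

Answer: (p, q) = (3, 3)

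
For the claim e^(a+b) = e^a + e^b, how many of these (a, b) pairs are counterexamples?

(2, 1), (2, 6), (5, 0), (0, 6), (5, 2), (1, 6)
Testing each pair:
(2, 1): LHS = e^3 ≈ 20.09, RHS = e + e^2 ≈ 10.11 → counterexample
(2, 6): LHS = e^8 ≈ 2981, RHS = e^2 + e^6 ≈ 410.8 → counterexample
(5, 0): LHS = e^5 ≈ 148.4, RHS = 1 + e^5 ≈ 149.4 → counterexample
(0, 6): LHS = e^6 ≈ 403.4, RHS = 1 + e^6 ≈ 404.4 → counterexample
(5, 2): LHS = e^7 ≈ 1097, RHS = e^2 + e^5 ≈ 155.8 → counterexample
(1, 6): LHS = e^7 ≈ 1097, RHS = e + e^6 ≈ 406.1 → counterexample

That makes 6 counterexamples.

Answer: 6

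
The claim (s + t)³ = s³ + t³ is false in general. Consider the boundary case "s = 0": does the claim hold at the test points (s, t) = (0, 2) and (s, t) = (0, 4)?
At (0, 2): LHS = 8, RHS = 8 → equal
At (0, 4): LHS = 64, RHS = 64 → equal

So the claim does hold at both of these boundary points, even though it is not an identity.

Answer: Yes, holds at both test points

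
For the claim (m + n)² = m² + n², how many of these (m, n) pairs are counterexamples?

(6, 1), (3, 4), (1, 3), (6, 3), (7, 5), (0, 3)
Testing each pair:
(6, 1): LHS = 49, RHS = 37 → counterexample
(3, 4): LHS = 49, RHS = 25 → counterexample
(1, 3): LHS = 16, RHS = 10 → counterexample
(6, 3): LHS = 81, RHS = 45 → counterexample
(7, 5): LHS = 144, RHS = 74 → counterexample
(0, 3): LHS = 9, RHS = 9 → satisfies claim

That makes 5 counterexamples.

Answer: 5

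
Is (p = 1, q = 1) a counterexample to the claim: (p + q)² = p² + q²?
Yes

Substituting p = 1, q = 1:
LHS = (1 + 1)² = 4
RHS = 1² + 1² = 2

Since LHS ≠ RHS, this pair disproves the claim.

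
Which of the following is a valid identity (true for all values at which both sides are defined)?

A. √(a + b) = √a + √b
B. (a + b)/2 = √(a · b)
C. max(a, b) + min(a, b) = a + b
C

A: fails at (3, 3) — LHS = √(6) ≈ 2.449, RHS = 2·√(3) ≈ 3.464.
B: fails at (1, 4) — LHS = 5/2, RHS = 2.
C: holds — e.g. at (1, 2), both sides equal 3.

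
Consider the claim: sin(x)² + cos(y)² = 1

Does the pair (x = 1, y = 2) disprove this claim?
Yes

Substituting x = 1, y = 2:
LHS = sin(1)² + cos(2)² ≈ 0.8813
RHS = 1

Since LHS ≠ RHS, this pair disproves the claim.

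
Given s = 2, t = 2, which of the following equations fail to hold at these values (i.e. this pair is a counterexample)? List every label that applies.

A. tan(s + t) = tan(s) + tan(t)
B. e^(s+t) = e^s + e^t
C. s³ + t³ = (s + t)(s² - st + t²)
Evaluating each claim at the given values:
A. LHS = tan(4) ≈ 1.158, RHS = 2·tan(2) ≈ -4.37 → fails here (LHS ≠ RHS)
B. LHS = e^4 ≈ 54.6, RHS = 2·e^2 ≈ 14.78 → fails here (LHS ≠ RHS)
C. LHS = 16, RHS = 16 → holds here (LHS = RHS)

Answer: A, B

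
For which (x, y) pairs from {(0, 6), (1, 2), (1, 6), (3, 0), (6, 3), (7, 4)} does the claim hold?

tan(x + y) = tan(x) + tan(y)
Testing each pair:
(0, 6): LHS = tan(6) ≈ -0.291, RHS = tan(6) ≈ -0.291 → holds
(1, 2): LHS = tan(3) ≈ -0.1425, RHS = tan(2) + tan(1) ≈ -0.6276 → fails
(1, 6): LHS = tan(7) ≈ 0.8714, RHS = tan(6) + tan(1) ≈ 1.266 → fails
(3, 0): LHS = tan(3) ≈ -0.1425, RHS = tan(3) ≈ -0.1425 → holds
(6, 3): LHS = tan(9) ≈ -0.4523, RHS = tan(6) + tan(3) ≈ -0.4336 → fails
(7, 4): LHS = tan(11) ≈ -226, RHS = tan(7) + tan(4) ≈ 2.029 → fails

2 of 6 pairs satisfy the claim.

Answer: (0, 6), (3, 0)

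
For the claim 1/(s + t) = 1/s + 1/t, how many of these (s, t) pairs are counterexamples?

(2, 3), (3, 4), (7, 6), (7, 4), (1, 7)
Testing each pair:
(2, 3): LHS = 1/5, RHS = 5/6 → counterexample
(3, 4): LHS = 1/7, RHS = 7/12 → counterexample
(7, 6): LHS = 1/13, RHS = 13/42 → counterexample
(7, 4): LHS = 1/11, RHS = 11/28 → counterexample
(1, 7): LHS = 1/8, RHS = 8/7 → counterexample

That makes 5 counterexamples.

Answer: 5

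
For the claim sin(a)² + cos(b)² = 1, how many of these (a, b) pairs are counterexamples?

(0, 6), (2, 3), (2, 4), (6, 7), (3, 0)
5

Testing each pair:
(0, 6): LHS = cos(6)² ≈ 0.9219, RHS = 1 → counterexample
(2, 3): LHS = sin(2)² + cos(3)² ≈ 1.807, RHS = 1 → counterexample
(2, 4): LHS = cos(4)² + sin(2)² ≈ 1.254, RHS = 1 → counterexample
(6, 7): LHS = sin(6)² + cos(7)² ≈ 0.6464, RHS = 1 → counterexample
(3, 0): LHS = sin(3)² + 1 ≈ 1.02, RHS = 1 → counterexample

That makes 5 counterexamples.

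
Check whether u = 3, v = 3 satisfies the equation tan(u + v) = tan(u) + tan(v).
Substituting u = 3, v = 3:

LHS = tan(3 + 3) = tan(6) ≈ -0.291
RHS = tan(3) + tan(3) = 2·tan(3) ≈ -0.2851

LHS ≠ RHS, so the equation does not hold at this point.

Answer: Fails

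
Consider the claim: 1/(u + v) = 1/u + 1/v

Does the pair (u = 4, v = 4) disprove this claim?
Substituting u = 4, v = 4:
LHS = 1/(4 + 4) = 1/8
RHS = 1/4 + 1/4 = 1/2

Since LHS ≠ RHS, this pair disproves the claim.

Answer: Yes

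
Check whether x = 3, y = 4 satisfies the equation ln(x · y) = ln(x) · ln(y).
Fails

Substituting x = 3, y = 4:

LHS = ln(3 · 4) = ln(12) ≈ 2.485
RHS = ln(3) · ln(4) ≈ 1.523

LHS ≠ RHS, so the equation does not hold at this point.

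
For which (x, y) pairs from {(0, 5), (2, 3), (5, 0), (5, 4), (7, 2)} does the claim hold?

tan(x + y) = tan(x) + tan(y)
Testing each pair:
(0, 5): LHS = tan(5) ≈ -3.381, RHS = tan(5) ≈ -3.381 → holds
(2, 3): LHS = tan(5) ≈ -3.381, RHS = tan(2) + tan(3) ≈ -2.328 → fails
(5, 0): LHS = tan(5) ≈ -3.381, RHS = tan(5) ≈ -3.381 → holds
(5, 4): LHS = tan(9) ≈ -0.4523, RHS = tan(5) + tan(4) ≈ -2.223 → fails
(7, 2): LHS = tan(9) ≈ -0.4523, RHS = tan(2) + tan(7) ≈ -1.314 → fails

2 of 5 pairs satisfy the claim.

Answer: (0, 5), (5, 0)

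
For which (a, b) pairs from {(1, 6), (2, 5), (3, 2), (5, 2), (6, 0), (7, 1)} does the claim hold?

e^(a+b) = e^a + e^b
Testing each pair:
(1, 6): LHS = e^7 ≈ 1097, RHS = e + e^6 ≈ 406.1 → fails
(2, 5): LHS = e^7 ≈ 1097, RHS = e^2 + e^5 ≈ 155.8 → fails
(3, 2): LHS = e^5 ≈ 148.4, RHS = e^2 + e^3 ≈ 27.47 → fails
(5, 2): LHS = e^7 ≈ 1097, RHS = e^2 + e^5 ≈ 155.8 → fails
(6, 0): LHS = e^6 ≈ 403.4, RHS = 1 + e^6 ≈ 404.4 → fails
(7, 1): LHS = e^8 ≈ 2981, RHS = e + e^7 ≈ 1099 → fails

No pair satisfies the claim.

Answer: None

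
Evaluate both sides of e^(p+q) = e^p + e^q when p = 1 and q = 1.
LHS = e^(1+1) = e^2 ≈ 7.389
RHS = e^1 + e^1 = 2·e ≈ 5.437

LHS ≠ RHS (they differ by about 1.952), so the equation does not hold here.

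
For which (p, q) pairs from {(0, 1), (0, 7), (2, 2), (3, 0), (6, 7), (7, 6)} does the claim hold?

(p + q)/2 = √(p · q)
Testing each pair:
(0, 1): LHS = 1/2, RHS = 0 → fails
(0, 7): LHS = 7/2, RHS = 0 → fails
(2, 2): LHS = 2, RHS = 2 → holds
(3, 0): LHS = 3/2, RHS = 0 → fails
(6, 7): LHS = 13/2, RHS = √(42) ≈ 6.481 → fails
(7, 6): LHS = 13/2, RHS = √(42) ≈ 6.481 → fails

1 of 6 pairs satisfies the claim.

Answer: (2, 2)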